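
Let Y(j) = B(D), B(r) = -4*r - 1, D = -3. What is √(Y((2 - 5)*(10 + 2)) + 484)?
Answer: 3*√55 ≈ 22.249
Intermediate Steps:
B(r) = -1 - 4*r
Y(j) = 11 (Y(j) = -1 - 4*(-3) = -1 + 12 = 11)
√(Y((2 - 5)*(10 + 2)) + 484) = √(11 + 484) = √495 = 3*√55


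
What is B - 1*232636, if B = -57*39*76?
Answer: -401584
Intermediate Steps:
B = -168948 (B = -2223*76 = -168948)
B - 1*232636 = -168948 - 1*232636 = -168948 - 232636 = -401584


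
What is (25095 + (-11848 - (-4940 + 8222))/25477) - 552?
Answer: 625266881/25477 ≈ 24542.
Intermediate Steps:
(25095 + (-11848 - (-4940 + 8222))/25477) - 552 = (25095 + (-11848 - 1*3282)*(1/25477)) - 552 = (25095 + (-11848 - 3282)*(1/25477)) - 552 = (25095 - 15130*1/25477) - 552 = (25095 - 15130/25477) - 552 = 639330185/25477 - 552 = 625266881/25477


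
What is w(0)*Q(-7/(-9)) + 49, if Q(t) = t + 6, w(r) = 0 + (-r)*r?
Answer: 49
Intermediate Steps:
w(r) = -r² (w(r) = 0 - r² = -r²)
Q(t) = 6 + t
w(0)*Q(-7/(-9)) + 49 = (-1*0²)*(6 - 7/(-9)) + 49 = (-1*0)*(6 - 7*(-⅑)) + 49 = 0*(6 + 7/9) + 49 = 0*(61/9) + 49 = 0 + 49 = 49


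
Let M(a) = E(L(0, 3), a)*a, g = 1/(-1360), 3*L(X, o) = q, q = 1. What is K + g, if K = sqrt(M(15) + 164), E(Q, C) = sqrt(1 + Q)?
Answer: -1/1360 + sqrt(164 + 10*sqrt(3)) ≈ 13.465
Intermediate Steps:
L(X, o) = 1/3 (L(X, o) = (1/3)*1 = 1/3)
g = -1/1360 ≈ -0.00073529
M(a) = 2*a*sqrt(3)/3 (M(a) = sqrt(1 + 1/3)*a = sqrt(4/3)*a = (2*sqrt(3)/3)*a = 2*a*sqrt(3)/3)
K = sqrt(164 + 10*sqrt(3)) (K = sqrt((2/3)*15*sqrt(3) + 164) = sqrt(10*sqrt(3) + 164) = sqrt(164 + 10*sqrt(3)) ≈ 13.466)
K + g = sqrt(164 + 10*sqrt(3)) - 1/1360 = -1/1360 + sqrt(164 + 10*sqrt(3))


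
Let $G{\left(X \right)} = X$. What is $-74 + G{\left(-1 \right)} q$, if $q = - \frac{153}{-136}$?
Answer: $- \frac{601}{8} \approx -75.125$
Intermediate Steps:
$q = \frac{9}{8}$ ($q = \left(-153\right) \left(- \frac{1}{136}\right) = \frac{9}{8} \approx 1.125$)
$-74 + G{\left(-1 \right)} q = -74 - \frac{9}{8} = - \frac{601}{8}$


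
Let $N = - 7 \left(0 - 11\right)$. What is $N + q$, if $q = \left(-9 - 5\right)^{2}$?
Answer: $273$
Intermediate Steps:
$q = 196$ ($q = \left(-14\right)^{2} = 196$)
$N = 77$ ($N = \left(-7\right) \left(-11\right) = 77$)
$N + q = 77 + 196 = 273$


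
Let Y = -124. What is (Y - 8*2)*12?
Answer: -1680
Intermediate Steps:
(Y - 8*2)*12 = (-124 - 8*2)*12 = (-124 - 16)*12 = -140*12 = -1680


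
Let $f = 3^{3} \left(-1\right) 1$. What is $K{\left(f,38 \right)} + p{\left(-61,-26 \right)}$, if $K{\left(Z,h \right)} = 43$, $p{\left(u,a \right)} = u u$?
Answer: $3764$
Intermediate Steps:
$p{\left(u,a \right)} = u^{2}$
$f = -27$ ($f = 27 \left(-1\right) 1 = \left(-27\right) 1 = -27$)
$K{\left(f,38 \right)} + p{\left(-61,-26 \right)} = 43 + \left(-61\right)^{2} = 43 + 3721 = 3764$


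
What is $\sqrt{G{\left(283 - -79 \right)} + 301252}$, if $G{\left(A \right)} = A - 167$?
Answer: $\sqrt{301447} \approx 549.04$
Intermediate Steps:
$G{\left(A \right)} = -167 + A$
$\sqrt{G{\left(283 - -79 \right)} + 301252} = \sqrt{\left(-167 + \left(283 - -79\right)\right) + 301252} = \sqrt{\left(-167 + \left(283 + 79\right)\right) + 301252} = \sqrt{\left(-167 + 362\right) + 301252} = \sqrt{195 + 301252} = \sqrt{301447}$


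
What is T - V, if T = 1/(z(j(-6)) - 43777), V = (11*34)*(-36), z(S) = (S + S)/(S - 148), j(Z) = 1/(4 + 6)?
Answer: 871742633361/64746185 ≈ 13464.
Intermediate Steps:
j(Z) = 1/10
z(S) = 2*S/(-148 + S) (z(S) = (2*S)/(-148 + S) = 2*S/(-148 + S))
V = -13464 (V = 374*(-36) = -13464)
T = -1479/64746185 (T = 1/(2*(1/10)/(-148 + 1/10) - 43777) = 1/(2*(1/10)/(-1479/10) - 43777) = 1/(2*(1/10)*(-10/1479) - 43777) = 1/(-2/1479 - 43777) = 1/(-64746185/1479) = -1479/64746185 ≈ -2.2843e-5)
T - V = -1479/64746185 - 1*(-13464) = -1479/64746185 + 13464 = 871742633361/64746185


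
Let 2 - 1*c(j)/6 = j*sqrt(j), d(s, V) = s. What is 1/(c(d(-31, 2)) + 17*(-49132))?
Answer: -208808/174403391575 - 93*I*sqrt(31)/348806783150 ≈ -1.1973e-6 - 1.4845e-9*I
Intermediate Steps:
c(j) = 12 - 6*j**(3/2) (c(j) = 12 - 6*j*sqrt(j) = 12 - 6*j**(3/2))
1/(c(d(-31, 2)) + 17*(-49132)) = 1/((12 - (-186)*I*sqrt(31)) + 17*(-49132)) = 1/((12 - (-186)*I*sqrt(31)) - 835244) = 1/((12 + 186*I*sqrt(31)) - 835244) = 1/(-835232 + 186*I*sqrt(31))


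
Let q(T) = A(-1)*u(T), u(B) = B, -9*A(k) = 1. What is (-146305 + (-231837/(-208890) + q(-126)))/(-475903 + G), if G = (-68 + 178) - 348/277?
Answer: 2821567719127/9176886476670 ≈ 0.30746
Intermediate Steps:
A(k) = -1/9 (A(k) = -1/9*1 = -1/9)
q(T) = -T/9
G = 30122/277 (G = 110 - 348*1/277 = 110 - 348/277 = 30122/277 ≈ 108.74)
(-146305 + (-231837/(-208890) + q(-126)))/(-475903 + G) = (-146305 + (-231837/(-208890) - 1/9*(-126)))/(-475903 + 30122/277) = (-146305 + (-231837*(-1/208890) + 14))/(-131795009/277) = (-146305 + (77279/69630 + 14))*(-277/131795009) = (-146305 + 1052099/69630)*(-277/131795009) = -10186165051/69630*(-277/131795009) = 2821567719127/9176886476670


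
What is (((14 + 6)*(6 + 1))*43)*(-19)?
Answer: -114380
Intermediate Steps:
(((14 + 6)*(6 + 1))*43)*(-19) = ((20*7)*43)*(-19) = (140*43)*(-19) = 6020*(-19) = -114380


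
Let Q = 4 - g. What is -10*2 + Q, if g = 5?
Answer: -21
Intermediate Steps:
Q = -1 (Q = 4 - 1*5 = 4 - 5 = -1)
-10*2 + Q = -10*2 - 1 = -20 - 1 = -21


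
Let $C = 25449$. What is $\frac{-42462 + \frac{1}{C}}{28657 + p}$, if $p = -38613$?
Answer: $\frac{1080615437}{253370244} \approx 4.265$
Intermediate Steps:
$\frac{-42462 + \frac{1}{C}}{28657 + p} = \frac{-42462 + \frac{1}{25449}}{28657 - 38613} = \frac{-42462 + \frac{1}{25449}}{-9956} = \left(- \frac{1080615437}{25449}\right) \left(- \frac{1}{9956}\right) = \frac{1080615437}{253370244}$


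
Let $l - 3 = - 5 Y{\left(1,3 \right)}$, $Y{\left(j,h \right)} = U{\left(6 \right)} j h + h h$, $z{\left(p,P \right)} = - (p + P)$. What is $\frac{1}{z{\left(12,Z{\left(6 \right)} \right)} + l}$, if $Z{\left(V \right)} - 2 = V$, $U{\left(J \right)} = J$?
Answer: $- \frac{1}{152} \approx -0.0065789$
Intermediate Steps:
$Z{\left(V \right)} = 2 + V$
$z{\left(p,P \right)} = - P - p$ ($z{\left(p,P \right)} = - (P + p) = - P - p$)
$Y{\left(j,h \right)} = h^{2} + 6 h j$ ($Y{\left(j,h \right)} = 6 j h + h h = 6 h j + h^{2} = h^{2} + 6 h j$)
$l = -132$ ($l = 3 - 5 \cdot 3 \left(3 + 6 \cdot 1\right) = 3 - 5 \cdot 3 \left(3 + 6\right) = 3 - 5 \cdot 3 \cdot 9 = 3 - 135 = -132$)
$\frac{1}{z{\left(12,Z{\left(6 \right)} \right)} + l} = \frac{1}{\left(- (2 + 6) - 12\right) - 132} = \frac{1}{\left(\left(-1\right) 8 - 12\right) - 132} = \frac{1}{\left(-8 - 12\right) - 132} = \frac{1}{-20 - 132} = \frac{1}{-152} = - \frac{1}{152}$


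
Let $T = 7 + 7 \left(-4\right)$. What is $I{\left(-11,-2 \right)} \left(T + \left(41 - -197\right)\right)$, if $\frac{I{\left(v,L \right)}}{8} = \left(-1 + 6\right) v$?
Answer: $-95480$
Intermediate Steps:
$I{\left(v,L \right)} = 40 v$ ($I{\left(v,L \right)} = 8 \left(-1 + 6\right) v = 8 \cdot 5 v = 40 v$)
$T = -21$ ($T = 7 - 28 = -21$)
$I{\left(-11,-2 \right)} \left(T + \left(41 - -197\right)\right) = 40 \left(-11\right) \left(-21 + \left(41 - -197\right)\right) = - 440 \left(-21 + \left(41 + 197\right)\right) = - 440 \left(-21 + 238\right) = \left(-440\right) 217 = -95480$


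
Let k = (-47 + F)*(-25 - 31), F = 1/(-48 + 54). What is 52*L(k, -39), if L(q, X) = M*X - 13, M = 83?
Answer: -169000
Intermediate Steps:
F = 1/6 ≈ 0.16667
k = 7868/3 (k = (-47 + 1/6)*(-25 - 31) = -281/6*(-56) = 7868/3 ≈ 2622.7)
L(q, X) = -13 + 83*X (L(q, X) = 83*X - 13 = -13 + 83*X)
52*L(k, -39) = 52*(-13 + 83*(-39)) = 52*(-13 - 3237) = 52*(-3250) = -169000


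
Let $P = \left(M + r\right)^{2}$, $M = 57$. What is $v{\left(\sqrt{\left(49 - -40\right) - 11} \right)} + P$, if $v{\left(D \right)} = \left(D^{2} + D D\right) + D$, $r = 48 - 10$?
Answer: $9181 + \sqrt{78} \approx 9189.8$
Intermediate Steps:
$r = 38$ ($r = 48 - 10 = 38$)
$v{\left(D \right)} = D + 2 D^{2}$ ($v{\left(D \right)} = \left(D^{2} + D^{2}\right) + D = 2 D^{2} + D = D + 2 D^{2}$)
$P = 9025$ ($P = \left(57 + 38\right)^{2} = 95^{2} = 9025$)
$v{\left(\sqrt{\left(49 - -40\right) - 11} \right)} + P = \sqrt{\left(49 - -40\right) - 11} \left(1 + 2 \sqrt{\left(49 - -40\right) - 11}\right) + 9025 = \sqrt{\left(49 + 40\right) - 11} \left(1 + 2 \sqrt{\left(49 + 40\right) - 11}\right) + 9025 = \sqrt{89 - 11} \left(1 + 2 \sqrt{89 - 11}\right) + 9025 = \sqrt{78} \left(1 + 2 \sqrt{78}\right) + 9025 = 9025 + \sqrt{78} \left(1 + 2 \sqrt{78}\right)$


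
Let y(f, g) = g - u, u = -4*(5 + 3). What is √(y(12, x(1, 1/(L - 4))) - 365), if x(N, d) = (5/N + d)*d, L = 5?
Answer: I*√327 ≈ 18.083*I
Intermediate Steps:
u = -32 (u = -4*8 = -32)
x(N, d) = d*(d + 5/N) (x(N, d) = (d + 5/N)*d = d*(d + 5/N))
y(f, g) = 32 + g (y(f, g) = g - 1*(-32) = g + 32 = 32 + g)
√(y(12, x(1, 1/(L - 4))) - 365) = √((32 + (5 + 1/(5 - 4))/((5 - 4)*1)) - 365) = √((32 + 1*(5 + 1/1)/1) - 365) = √((32 + 1*1*(5 + 1*1)) - 365) = √((32 + 1*1*(5 + 1)) - 365) = √((32 + 1*1*6) - 365) = √((32 + 6) - 365) = √(38 - 365) = √(-327) = I*√327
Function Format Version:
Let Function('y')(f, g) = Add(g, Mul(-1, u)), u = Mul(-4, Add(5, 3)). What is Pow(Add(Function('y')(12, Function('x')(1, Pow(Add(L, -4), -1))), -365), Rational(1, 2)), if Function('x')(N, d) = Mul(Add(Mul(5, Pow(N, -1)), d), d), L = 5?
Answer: Mul(I, Pow(327, Rational(1, 2))) ≈ Mul(18.083, I)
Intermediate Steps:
u = -32 (u = Mul(-4, 8) = -32)
Function('x')(N, d) = Mul(d, Add(d, Mul(5, Pow(N, -1)))) (Function('x')(N, d) = Mul(Add(d, Mul(5, Pow(N, -1))), d) = Mul(d, Add(d, Mul(5, Pow(N, -1)))))
Function('y')(f, g) = Add(32, g) (Function('y')(f, g) = Add(g, Mul(-1, -32)) = Add(g, 32) = Add(32, g))
Pow(Add(Function('y')(12, Function('x')(1, Pow(Add(L, -4), -1))), -365), Rational(1, 2)) = Pow(Add(Add(32, Mul(Pow(Add(5, -4), -1), Pow(1, -1), Add(5, Mul(1, Pow(Add(5, -4), -1))))), -365), Rational(1, 2)) = Pow(Add(Add(32, Mul(Pow(1, -1), 1, Add(5, Mul(1, Pow(1, -1))))), -365), Rational(1, 2)) = Pow(Add(Add(32, Mul(1, 1, Add(5, Mul(1, 1)))), -365), Rational(1, 2)) = Pow(Add(Add(32, Mul(1, 1, Add(5, 1))), -365), Rational(1, 2)) = Pow(Add(Add(32, Mul(1, 1, 6)), -365), Rational(1, 2)) = Pow(Add(Add(32, 6), -365), Rational(1, 2)) = Pow(Add(38, -365), Rational(1, 2)) = Pow(-327, Rational(1, 2)) = Mul(I, Pow(327, Rational(1, 2)))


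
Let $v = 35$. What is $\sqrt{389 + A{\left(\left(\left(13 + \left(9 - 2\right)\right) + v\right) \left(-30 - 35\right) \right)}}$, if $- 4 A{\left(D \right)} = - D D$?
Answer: $\frac{17 \sqrt{44229}}{2} \approx 1787.6$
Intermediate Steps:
$A{\left(D \right)} = \frac{D^{2}}{4}$ ($A{\left(D \right)} = - \frac{- D D}{4} = - \frac{\left(-1\right) D^{2}}{4} = \frac{D^{2}}{4}$)
$\sqrt{389 + A{\left(\left(\left(13 + \left(9 - 2\right)\right) + v\right) \left(-30 - 35\right) \right)}} = \sqrt{389 + \frac{\left(\left(\left(13 + \left(9 - 2\right)\right) + 35\right) \left(-30 - 35\right)\right)^{2}}{4}} = \sqrt{389 + \frac{\left(\left(\left(13 + 7\right) + 35\right) \left(-65\right)\right)^{2}}{4}} = \sqrt{389 + \frac{\left(\left(20 + 35\right) \left(-65\right)\right)^{2}}{4}} = \sqrt{389 + \frac{\left(55 \left(-65\right)\right)^{2}}{4}} = \sqrt{389 + \frac{\left(-3575\right)^{2}}{4}} = \sqrt{389 + \frac{1}{4} \cdot 12780625} = \sqrt{389 + \frac{12780625}{4}} = \sqrt{\frac{12782181}{4}} = \frac{17 \sqrt{44229}}{2}$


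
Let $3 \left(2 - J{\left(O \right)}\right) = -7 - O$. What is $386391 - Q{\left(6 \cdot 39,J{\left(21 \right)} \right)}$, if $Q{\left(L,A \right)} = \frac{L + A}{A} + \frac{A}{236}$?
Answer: $\frac{2325170477}{6018} \approx 3.8637 \cdot 10^{5}$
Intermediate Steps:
$J{\left(O \right)} = \frac{13}{3} + \frac{O}{3}$ ($J{\left(O \right)} = 2 - \frac{-7 - O}{3} = 2 + \left(\frac{7}{3} + \frac{O}{3}\right) = \frac{13}{3} + \frac{O}{3}$)
$Q{\left(L,A \right)} = \frac{A}{236} + \frac{A + L}{A}$ ($Q{\left(L,A \right)} = \frac{A + L}{A} + A \frac{1}{236} = \frac{A + L}{A} + \frac{A}{236} = \frac{A}{236} + \frac{A + L}{A}$)
$386391 - Q{\left(6 \cdot 39,J{\left(21 \right)} \right)} = 386391 - \left(1 + \frac{\frac{13}{3} + \frac{1}{3} \cdot 21}{236} + \frac{6 \cdot 39}{\frac{13}{3} + \frac{1}{3} \cdot 21}\right) = 386391 - \left(1 + \frac{\frac{13}{3} + 7}{236} + \frac{234}{\frac{13}{3} + 7}\right) = 386391 - \left(1 + \frac{1}{236} \cdot \frac{34}{3} + \frac{234}{\frac{34}{3}}\right) = 386391 - \left(1 + \frac{17}{354} + 234 \cdot \frac{3}{34}\right) = 386391 - \left(1 + \frac{17}{354} + \frac{351}{17}\right) = 386391 - \frac{130561}{6018} = \frac{2325170477}{6018}$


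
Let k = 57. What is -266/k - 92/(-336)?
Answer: -123/28 ≈ -4.3929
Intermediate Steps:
-266/k - 92/(-336) = -266/57 - 92/(-336) = -266*1/57 - 92*(-1/336) = -14/3 + 23/84 = -123/28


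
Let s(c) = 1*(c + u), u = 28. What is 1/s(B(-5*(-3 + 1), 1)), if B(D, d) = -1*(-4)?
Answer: 1/32 ≈ 0.031250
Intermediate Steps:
B(D, d) = 4
s(c) = 28 + c (s(c) = 1*(c + 28) = 1*(28 + c) = 28 + c)
1/s(B(-5*(-3 + 1), 1)) = 1/(28 + 4) = 1/32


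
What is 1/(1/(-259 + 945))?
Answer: 686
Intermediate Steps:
1/(1/(-259 + 945)) = 1/(1/686) = 686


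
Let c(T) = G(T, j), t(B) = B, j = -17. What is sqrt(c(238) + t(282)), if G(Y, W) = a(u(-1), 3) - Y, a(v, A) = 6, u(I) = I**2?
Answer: 5*sqrt(2) ≈ 7.0711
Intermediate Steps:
G(Y, W) = 6 - Y
c(T) = 6 - T
sqrt(c(238) + t(282)) = sqrt((6 - 1*238) + 282) = sqrt((6 - 238) + 282) = sqrt(-232 + 282) = sqrt(50) = 5*sqrt(2)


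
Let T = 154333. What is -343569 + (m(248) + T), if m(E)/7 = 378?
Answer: -186590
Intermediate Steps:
m(E) = 2646 (m(E) = 7*378 = 2646)
-343569 + (m(248) + T) = -343569 + (2646 + 154333) = -343569 + 156979 = -186590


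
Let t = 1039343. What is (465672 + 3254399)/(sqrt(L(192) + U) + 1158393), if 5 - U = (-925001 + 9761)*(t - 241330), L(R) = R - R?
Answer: 4309304205903/611500924324 - 93001775*sqrt(1168597469)/611500924324 ≈ 1.8480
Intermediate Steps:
L(R) = 0
U = 730373418125 (U = 5 - (-925001 + 9761)*(1039343 - 241330) = 5 - (-915240)*798013 = 5 - 1*(-730373418120) = 5 + 730373418120 = 730373418125)
(465672 + 3254399)/(sqrt(L(192) + U) + 1158393) = (465672 + 3254399)/(sqrt(0 + 730373418125) + 1158393) = 3720071/(sqrt(730373418125) + 1158393) = 3720071/(25*sqrt(1168597469) + 1158393) = 3720071/(1158393 + 25*sqrt(1168597469))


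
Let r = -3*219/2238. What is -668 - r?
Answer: -498109/746 ≈ -667.71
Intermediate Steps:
r = -219/746 (r = -657*1/2238 = -219/746 ≈ -0.29357)
-668 - r = -668 - 1*(-219/746) = -668 + 219/746 = -498109/746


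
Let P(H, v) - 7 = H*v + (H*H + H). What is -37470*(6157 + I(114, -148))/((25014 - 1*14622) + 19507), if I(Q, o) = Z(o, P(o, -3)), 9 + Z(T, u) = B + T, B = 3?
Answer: -7756290/1031 ≈ -7523.1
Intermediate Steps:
P(H, v) = 7 + H + H² + H*v (P(H, v) = 7 + (H*v + (H*H + H)) = 7 + (H*v + (H² + H)) = 7 + (H*v + (H + H²)) = 7 + (H + H² + H*v) = 7 + H + H² + H*v)
Z(T, u) = -6 + T (Z(T, u) = -9 + (3 + T) = -6 + T)
I(Q, o) = -6 + o
-37470*(6157 + I(114, -148))/((25014 - 1*14622) + 19507) = -37470*(6157 + (-6 - 148))/((25014 - 1*14622) + 19507) = -37470*(6157 - 154)/((25014 - 14622) + 19507) = -37470*6003/(10392 + 19507) = -37470/(29899*(1/6003)) = -37470/1031/207 = -37470*207/1031 = -7756290/1031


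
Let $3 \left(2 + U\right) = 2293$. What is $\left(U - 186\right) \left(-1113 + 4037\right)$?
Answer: $\frac{5055596}{3} \approx 1.6852 \cdot 10^{6}$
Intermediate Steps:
$U = \frac{2287}{3}$ ($U = -2 + \frac{1}{3} \cdot 2293 = -2 + \frac{2293}{3} = \frac{2287}{3} \approx 762.33$)
$\left(U - 186\right) \left(-1113 + 4037\right) = \left(\frac{2287}{3} - 186\right) \left(-1113 + 4037\right) = \frac{1729}{3} \cdot 2924 = \frac{5055596}{3}$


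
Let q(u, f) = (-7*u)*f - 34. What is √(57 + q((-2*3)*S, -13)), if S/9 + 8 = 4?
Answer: √19679 ≈ 140.28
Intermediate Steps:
S = -36 (S = -72 + 9*4 = -72 + 36 = -36)
q(u, f) = -34 - 7*f*u (q(u, f) = -7*f*u - 34 = -34 - 7*f*u)
√(57 + q((-2*3)*S, -13)) = √(57 + (-34 - 7*(-13)*-2*3*(-36))) = √(57 + (-34 - 7*(-13)*(-6*(-36)))) = √(57 + (-34 - 7*(-13)*216)) = √(57 + (-34 + 19656)) = √(57 + 19622) = √19679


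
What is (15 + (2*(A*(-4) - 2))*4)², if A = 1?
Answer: 1089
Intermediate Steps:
(15 + (2*(A*(-4) - 2))*4)² = (15 + (2*(1*(-4) - 2))*4)² = (15 + (2*(-4 - 2))*4)² = (15 + (2*(-6))*4)² = (15 - 12*4)² = (15 - 48)² = (-33)² = 1089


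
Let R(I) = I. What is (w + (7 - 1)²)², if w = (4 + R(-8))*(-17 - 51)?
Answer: 94864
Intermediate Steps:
w = 272 (w = (4 - 8)*(-17 - 51) = -4*(-68) = 272)
(w + (7 - 1)²)² = (272 + (7 - 1)²)² = (272 + 6²)² = (272 + 36)² = 308² = 94864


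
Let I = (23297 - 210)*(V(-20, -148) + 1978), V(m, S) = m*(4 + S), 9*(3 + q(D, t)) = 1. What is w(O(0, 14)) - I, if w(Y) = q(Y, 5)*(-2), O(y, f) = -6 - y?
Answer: -1009409762/9 ≈ -1.1216e+8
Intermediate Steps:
q(D, t) = -26/9 (q(D, t) = -3 + (⅑)*1 = -3 + ⅑ = -26/9)
w(Y) = 52/9 (w(Y) = -26/9*(-2) = 52/9)
I = 112156646 (I = (23297 - 210)*(-20*(4 - 148) + 1978) = 23087*(-20*(-144) + 1978) = 23087*(2880 + 1978) = 23087*4858 = 112156646)
w(O(0, 14)) - I = 52/9 - 1*112156646 = 52/9 - 112156646 = -1009409762/9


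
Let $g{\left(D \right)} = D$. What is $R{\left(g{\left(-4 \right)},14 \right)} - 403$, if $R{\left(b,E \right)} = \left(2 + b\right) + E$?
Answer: $-391$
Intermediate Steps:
$R{\left(b,E \right)} = 2 + E + b$
$R{\left(g{\left(-4 \right)},14 \right)} - 403 = \left(2 + 14 - 4\right) - 403 = 12 - 403 = -391$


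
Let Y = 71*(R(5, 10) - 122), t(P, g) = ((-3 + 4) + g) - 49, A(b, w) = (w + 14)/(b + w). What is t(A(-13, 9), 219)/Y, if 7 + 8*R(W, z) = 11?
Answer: -38/1917 ≈ -0.019823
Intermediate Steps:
R(W, z) = ½ (R(W, z) = -7/8 + (⅛)*11 = -7/8 + 11/8 = ½)
A(b, w) = (14 + w)/(b + w)
t(P, g) = -48 + g (t(P, g) = (1 + g) - 49 = -48 + g)
Y = -17253/2 (Y = 71*(½ - 122) = 71*(-243/2) = -17253/2 ≈ -8626.5)
t(A(-13, 9), 219)/Y = (-48 + 219)/(-17253/2) = 171*(-2/17253) = -38/1917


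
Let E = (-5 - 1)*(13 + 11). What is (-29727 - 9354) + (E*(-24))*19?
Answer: 26583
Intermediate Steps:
E = -144 (E = -6*24 = -144)
(-29727 - 9354) + (E*(-24))*19 = (-29727 - 9354) - 144*(-24)*19 = -39081 + 3456*19 = -39081 + 65664 = 26583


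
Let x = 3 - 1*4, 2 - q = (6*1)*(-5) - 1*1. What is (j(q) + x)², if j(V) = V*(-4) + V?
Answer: 10000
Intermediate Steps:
q = 33 (q = 2 - ((6*1)*(-5) - 1*1) = 2 - (6*(-5) - 1) = 2 - (-30 - 1) = 2 - 1*(-31) = 2 + 31 = 33)
j(V) = -3*V (j(V) = -4*V + V = -3*V)
x = -1 (x = 3 - 4 = -1)
(j(q) + x)² = (-3*33 - 1)² = (-99 - 1)² = (-100)² = 10000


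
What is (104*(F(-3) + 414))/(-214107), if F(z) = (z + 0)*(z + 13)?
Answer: -13312/71369 ≈ -0.18652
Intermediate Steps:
F(z) = z*(13 + z)
(104*(F(-3) + 414))/(-214107) = (104*(-3*(13 - 3) + 414))/(-214107) = (104*(-3*10 + 414))*(-1/214107) = (104*(-30 + 414))*(-1/214107) = (104*384)*(-1/214107) = 39936*(-1/214107) = -13312/71369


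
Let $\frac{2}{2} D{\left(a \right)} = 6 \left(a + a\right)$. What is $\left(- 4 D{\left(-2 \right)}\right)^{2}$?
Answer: $9216$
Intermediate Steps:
$D{\left(a \right)} = 12 a$ ($D{\left(a \right)} = 6 \left(a + a\right) = 6 \cdot 2 a = 12 a$)
$\left(- 4 D{\left(-2 \right)}\right)^{2} = \left(- 4 \cdot 12 \left(-2\right)\right)^{2} = \left(\left(-4\right) \left(-24\right)\right)^{2} = 96^{2} = 9216$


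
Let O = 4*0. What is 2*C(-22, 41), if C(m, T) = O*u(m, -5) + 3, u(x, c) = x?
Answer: 6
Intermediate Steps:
O = 0
C(m, T) = 3 (C(m, T) = 0*m + 3 = 0 + 3 = 3)
2*C(-22, 41) = 2*3 = 6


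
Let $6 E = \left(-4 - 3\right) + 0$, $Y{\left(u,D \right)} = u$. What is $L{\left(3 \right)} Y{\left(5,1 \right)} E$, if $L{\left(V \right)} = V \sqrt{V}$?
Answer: $- \frac{35 \sqrt{3}}{2} \approx -30.311$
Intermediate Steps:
$L{\left(V \right)} = V^{\frac{3}{2}}$
$E = - \frac{7}{6}$ ($E = \frac{\left(-4 - 3\right) + 0}{6} = \frac{-7 + 0}{6} = \frac{1}{6} \left(-7\right) = - \frac{7}{6} \approx -1.1667$)
$L{\left(3 \right)} Y{\left(5,1 \right)} E = 3^{\frac{3}{2}} \cdot 5 \left(- \frac{7}{6}\right) = 3 \sqrt{3} \cdot 5 \left(- \frac{7}{6}\right) = 15 \sqrt{3} \left(- \frac{7}{6}\right) = - \frac{35 \sqrt{3}}{2}$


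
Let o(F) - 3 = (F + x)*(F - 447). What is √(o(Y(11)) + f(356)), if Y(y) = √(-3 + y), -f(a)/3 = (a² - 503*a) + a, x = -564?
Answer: √(408047 - 2022*√2) ≈ 636.54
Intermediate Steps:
f(a) = -3*a² + 1506*a (f(a) = -3*((a² - 503*a) + a) = -3*(a² - 502*a) = -3*a² + 1506*a)
o(F) = 3 + (-564 + F)*(-447 + F) (o(F) = 3 + (F - 564)*(F - 447) = 3 + (-564 + F)*(-447 + F))
√(o(Y(11)) + f(356)) = √((252111 + (√(-3 + 11))² - 1011*√(-3 + 11)) + 3*356*(502 - 1*356)) = √((252111 + (√8)² - 2022*√2) + 3*356*(502 - 356)) = √((252111 + (2*√2)² - 2022*√2) + 3*356*146) = √((252111 + 8 - 2022*√2) + 155928) = √((252119 - 2022*√2) + 155928) = √(408047 - 2022*√2)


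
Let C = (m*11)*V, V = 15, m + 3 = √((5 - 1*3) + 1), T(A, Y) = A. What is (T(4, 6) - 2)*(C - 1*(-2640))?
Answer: 4290 + 330*√3 ≈ 4861.6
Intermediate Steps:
m = -3 + √3 (m = -3 + √((5 - 1*3) + 1) = -3 + √((5 - 3) + 1) = -3 + √(2 + 1) = -3 + √3 ≈ -1.2680)
C = -495 + 165*√3 (C = ((-3 + √3)*11)*15 = (-33 + 11*√3)*15 = -495 + 165*√3 ≈ -209.21)
(T(4, 6) - 2)*(C - 1*(-2640)) = (4 - 2)*((-495 + 165*√3) - 1*(-2640)) = 2*((-495 + 165*√3) + 2640) = 2*(2145 + 165*√3) = 4290 + 330*√3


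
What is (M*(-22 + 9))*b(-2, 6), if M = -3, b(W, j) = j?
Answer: 234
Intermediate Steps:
(M*(-22 + 9))*b(-2, 6) = -3*(-22 + 9)*6 = -3*(-13)*6 = 39*6 = 234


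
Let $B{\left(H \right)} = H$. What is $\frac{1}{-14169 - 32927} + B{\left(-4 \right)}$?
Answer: $- \frac{188385}{47096} \approx -4.0$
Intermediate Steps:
$\frac{1}{-14169 - 32927} + B{\left(-4 \right)} = \frac{1}{-14169 - 32927} - 4 = \frac{1}{-47096} - 4 = - \frac{1}{47096} - 4 = - \frac{188385}{47096}$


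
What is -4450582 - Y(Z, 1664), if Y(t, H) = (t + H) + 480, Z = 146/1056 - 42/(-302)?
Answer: -355006960639/79728 ≈ -4.4527e+6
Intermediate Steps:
Z = 22111/79728 (Z = 146*(1/1056) - 42*(-1/302) = 73/528 + 21/151 = 22111/79728 ≈ 0.27733)
Y(t, H) = 480 + H + t (Y(t, H) = (H + t) + 480 = 480 + H + t)
-4450582 - Y(Z, 1664) = -4450582 - (480 + 1664 + 22111/79728) = -4450582 - 1*170958943/79728 = -4450582 - 170958943/79728 = -355006960639/79728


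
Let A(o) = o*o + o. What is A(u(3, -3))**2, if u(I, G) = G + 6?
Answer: 144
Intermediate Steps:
u(I, G) = 6 + G
A(o) = o + o**2 (A(o) = o**2 + o = o + o**2)
A(u(3, -3))**2 = ((6 - 3)*(1 + (6 - 3)))**2 = (3*(1 + 3))**2 = (3*4)**2 = 12**2 = 144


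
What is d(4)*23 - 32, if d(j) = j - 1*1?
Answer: 37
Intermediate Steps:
d(j) = -1 + j (d(j) = j - 1 = -1 + j)
d(4)*23 - 32 = (-1 + 4)*23 - 32 = 3*23 - 32 = 69 - 32 = 37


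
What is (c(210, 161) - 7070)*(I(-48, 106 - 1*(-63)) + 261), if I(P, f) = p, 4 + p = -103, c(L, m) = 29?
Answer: -1084314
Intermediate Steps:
p = -107 (p = -4 - 103 = -107)
I(P, f) = -107
(c(210, 161) - 7070)*(I(-48, 106 - 1*(-63)) + 261) = (29 - 7070)*(-107 + 261) = -7041*154 = -1084314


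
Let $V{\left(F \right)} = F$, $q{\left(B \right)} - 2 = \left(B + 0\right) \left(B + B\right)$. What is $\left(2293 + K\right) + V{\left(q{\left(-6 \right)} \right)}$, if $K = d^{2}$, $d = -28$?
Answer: $3151$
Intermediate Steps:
$q{\left(B \right)} = 2 + 2 B^{2}$ ($q{\left(B \right)} = 2 + \left(B + 0\right) \left(B + B\right) = 2 + B 2 B = 2 + 2 B^{2}$)
$K = 784$ ($K = \left(-28\right)^{2} = 784$)
$\left(2293 + K\right) + V{\left(q{\left(-6 \right)} \right)} = \left(2293 + 784\right) + \left(2 + 2 \left(-6\right)^{2}\right) = 3077 + \left(2 + 2 \cdot 36\right) = 3077 + \left(2 + 72\right) = 3077 + 74 = 3151$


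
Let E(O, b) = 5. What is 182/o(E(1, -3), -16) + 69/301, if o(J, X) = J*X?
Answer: -24631/12040 ≈ -2.0458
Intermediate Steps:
182/o(E(1, -3), -16) + 69/301 = 182/((5*(-16))) + 69/301 = 182/(-80) + 69*(1/301) = 182*(-1/80) + 69/301 = -91/40 + 69/301 = -24631/12040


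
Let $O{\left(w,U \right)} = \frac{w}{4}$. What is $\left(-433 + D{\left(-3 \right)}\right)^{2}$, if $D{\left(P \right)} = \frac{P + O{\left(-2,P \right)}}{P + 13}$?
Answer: $\frac{75116889}{400} \approx 1.8779 \cdot 10^{5}$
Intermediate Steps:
$O{\left(w,U \right)} = \frac{w}{4}$ ($O{\left(w,U \right)} = w \frac{1}{4} = \frac{w}{4}$)
$D{\left(P \right)} = \frac{- \frac{1}{2} + P}{13 + P}$ ($D{\left(P \right)} = \frac{P + \frac{1}{4} \left(-2\right)}{P + 13} = \frac{P - \frac{1}{2}}{13 + P} = \frac{- \frac{1}{2} + P}{13 + P}$)
$\left(-433 + D{\left(-3 \right)}\right)^{2} = \left(-433 + \frac{- \frac{1}{2} - 3}{13 - 3}\right)^{2} = \left(-433 + \frac{1}{10} \left(- \frac{7}{2}\right)\right)^{2} = \left(-433 - \frac{7}{20}\right)^{2} = \left(- \frac{8667}{20}\right)^{2} = \frac{75116889}{400}$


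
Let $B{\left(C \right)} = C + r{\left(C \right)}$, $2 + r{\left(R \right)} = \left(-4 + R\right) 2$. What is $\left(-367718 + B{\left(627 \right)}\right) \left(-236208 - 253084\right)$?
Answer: $179006010324$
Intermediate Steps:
$r{\left(R \right)} = -10 + 2 R$ ($r{\left(R \right)} = -2 + \left(-4 + R\right) 2 = -2 + \left(-8 + 2 R\right) = -10 + 2 R$)
$B{\left(C \right)} = -10 + 3 C$ ($B{\left(C \right)} = C + \left(-10 + 2 C\right) = -10 + 3 C$)
$\left(-367718 + B{\left(627 \right)}\right) \left(-236208 - 253084\right) = \left(-367718 + \left(-10 + 3 \cdot 627\right)\right) \left(-236208 - 253084\right) = \left(-367718 + \left(-10 + 1881\right)\right) \left(-489292\right) = \left(-367718 + 1871\right) \left(-489292\right) = \left(-365847\right) \left(-489292\right) = 179006010324$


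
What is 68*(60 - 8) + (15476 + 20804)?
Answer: 39816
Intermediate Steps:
68*(60 - 8) + (15476 + 20804) = 68*52 + 36280 = 3536 + 36280 = 39816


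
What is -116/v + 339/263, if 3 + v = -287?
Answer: 2221/1315 ≈ 1.6890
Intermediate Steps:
v = -290 (v = -3 - 287 = -290)
-116/v + 339/263 = -116/(-290) + 339/263 = -116*(-1/290) + 339*(1/263) = ⅖ + 339/263 = 2221/1315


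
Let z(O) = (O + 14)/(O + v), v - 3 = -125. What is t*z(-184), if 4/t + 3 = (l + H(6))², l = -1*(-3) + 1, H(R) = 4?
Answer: 20/549 ≈ 0.036430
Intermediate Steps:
v = -122 (v = 3 - 125 = -122)
l = 4 (l = 3 + 1 = 4)
z(O) = (14 + O)/(-122 + O) (z(O) = (O + 14)/(O - 122) = (14 + O)/(-122 + O))
t = 4/61 (t = 4/(-3 + (4 + 4)²) = 4/(-3 + 8²) = 4/(-3 + 64) = 4/61 ≈ 0.065574)
t*z(-184) = 4*((14 - 184)/(-122 - 184))/61 = 4*(-170/(-306))/61 = 4*(-1/306*(-170))/61 = (4/61)*(5/9) = 20/549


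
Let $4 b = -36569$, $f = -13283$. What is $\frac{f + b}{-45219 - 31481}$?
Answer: $\frac{89701}{306800} \approx 0.29238$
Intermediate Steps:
$b = - \frac{36569}{4}$ ($b = \frac{1}{4} \left(-36569\right) = - \frac{36569}{4} \approx -9142.3$)
$\frac{f + b}{-45219 - 31481} = \frac{-13283 - \frac{36569}{4}}{-45219 - 31481} = - \frac{89701}{4 \left(-76700\right)} = \left(- \frac{89701}{4}\right) \left(- \frac{1}{76700}\right) = \frac{89701}{306800}$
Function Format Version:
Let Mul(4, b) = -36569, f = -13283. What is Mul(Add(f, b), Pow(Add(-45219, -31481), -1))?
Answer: Rational(89701, 306800) ≈ 0.29238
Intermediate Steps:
b = Rational(-36569, 4) (b = Mul(Rational(1, 4), -36569) = Rational(-36569, 4) ≈ -9142.3)
Mul(Add(f, b), Pow(Add(-45219, -31481), -1)) = Mul(Add(-13283, Rational(-36569, 4)), Pow(Add(-45219, -31481), -1)) = Mul(Rational(-89701, 4), Pow(-76700, -1)) = Mul(Rational(-89701, 4), Rational(-1, 76700)) = Rational(89701, 306800)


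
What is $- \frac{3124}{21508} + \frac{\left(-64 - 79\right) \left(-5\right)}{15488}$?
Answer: $- \frac{750143}{7570816} \approx -0.099084$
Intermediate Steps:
$- \frac{3124}{21508} + \frac{\left(-64 - 79\right) \left(-5\right)}{15488} = \left(-3124\right) \frac{1}{21508} + \left(-143\right) \left(-5\right) \frac{1}{15488} = - \frac{781}{5377} + 715 \cdot \frac{1}{15488} = - \frac{781}{5377} + \frac{65}{1408} = - \frac{750143}{7570816}$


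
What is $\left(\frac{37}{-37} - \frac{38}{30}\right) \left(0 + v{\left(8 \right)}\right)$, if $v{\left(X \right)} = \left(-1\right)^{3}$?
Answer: $\frac{34}{15} \approx 2.2667$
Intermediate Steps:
$v{\left(X \right)} = -1$
$\left(\frac{37}{-37} - \frac{38}{30}\right) \left(0 + v{\left(8 \right)}\right) = \left(\frac{37}{-37} - \frac{38}{30}\right) \left(0 - 1\right) = \left(37 \left(- \frac{1}{37}\right) - \frac{19}{15}\right) \left(-1\right) = \left(-1 - \frac{19}{15}\right) \left(-1\right) = \left(- \frac{34}{15}\right) \left(-1\right) = \frac{34}{15}$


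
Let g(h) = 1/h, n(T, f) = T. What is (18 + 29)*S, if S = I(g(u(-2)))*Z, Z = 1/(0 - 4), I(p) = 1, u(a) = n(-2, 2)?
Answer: -47/4 ≈ -11.750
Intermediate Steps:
u(a) = -2
g(h) = 1/h
Z = -¼ (Z = 1/(-4) = -¼ ≈ -0.25000)
S = -¼ (S = 1*(-¼) = -¼ ≈ -0.25000)
(18 + 29)*S = (18 + 29)*(-¼) = 47*(-¼) = -47/4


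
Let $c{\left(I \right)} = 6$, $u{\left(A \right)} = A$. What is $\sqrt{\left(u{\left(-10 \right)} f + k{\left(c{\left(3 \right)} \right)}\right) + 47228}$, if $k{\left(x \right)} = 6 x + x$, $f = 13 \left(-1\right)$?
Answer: $10 \sqrt{474} \approx 217.72$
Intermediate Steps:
$f = -13$
$k{\left(x \right)} = 7 x$
$\sqrt{\left(u{\left(-10 \right)} f + k{\left(c{\left(3 \right)} \right)}\right) + 47228} = \sqrt{\left(\left(-10\right) \left(-13\right) + 7 \cdot 6\right) + 47228} = \sqrt{\left(130 + 42\right) + 47228} = \sqrt{172 + 47228} = \sqrt{47400} = 10 \sqrt{474}$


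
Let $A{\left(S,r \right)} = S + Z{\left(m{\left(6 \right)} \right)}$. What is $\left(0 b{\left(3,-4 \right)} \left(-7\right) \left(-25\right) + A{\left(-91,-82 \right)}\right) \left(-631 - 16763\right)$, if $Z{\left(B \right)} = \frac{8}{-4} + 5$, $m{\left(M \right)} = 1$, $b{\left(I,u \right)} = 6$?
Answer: $1530672$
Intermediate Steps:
$Z{\left(B \right)} = 3$ ($Z{\left(B \right)} = 8 \left(- \frac{1}{4}\right) + 5 = -2 + 5 = 3$)
$A{\left(S,r \right)} = 3 + S$ ($A{\left(S,r \right)} = S + 3 = 3 + S$)
$\left(0 b{\left(3,-4 \right)} \left(-7\right) \left(-25\right) + A{\left(-91,-82 \right)}\right) \left(-631 - 16763\right) = \left(0 \cdot 6 \left(-7\right) \left(-25\right) + \left(3 - 91\right)\right) \left(-631 - 16763\right) = \left(0 \left(-7\right) \left(-25\right) - 88\right) \left(-17394\right) = \left(0 \left(-25\right) - 88\right) \left(-17394\right) = \left(0 - 88\right) \left(-17394\right) = \left(-88\right) \left(-17394\right) = 1530672$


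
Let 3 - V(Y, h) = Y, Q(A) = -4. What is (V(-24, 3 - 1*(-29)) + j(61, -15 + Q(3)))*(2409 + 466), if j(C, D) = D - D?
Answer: 77625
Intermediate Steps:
V(Y, h) = 3 - Y
j(C, D) = 0
(V(-24, 3 - 1*(-29)) + j(61, -15 + Q(3)))*(2409 + 466) = ((3 - 1*(-24)) + 0)*(2409 + 466) = ((3 + 24) + 0)*2875 = (27 + 0)*2875 = 27*2875 = 77625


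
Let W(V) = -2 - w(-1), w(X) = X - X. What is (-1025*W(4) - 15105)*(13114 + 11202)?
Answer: -317445380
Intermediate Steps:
w(X) = 0
W(V) = -2 (W(V) = -2 - 1*0 = -2 + 0 = -2)
(-1025*W(4) - 15105)*(13114 + 11202) = (-1025*(-2) - 15105)*(13114 + 11202) = (2050 - 15105)*24316 = -13055*24316 = -317445380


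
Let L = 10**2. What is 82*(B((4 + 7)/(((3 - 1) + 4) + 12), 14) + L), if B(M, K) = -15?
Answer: 6970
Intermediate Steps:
L = 100
82*(B((4 + 7)/(((3 - 1) + 4) + 12), 14) + L) = 82*(-15 + 100) = 82*85 = 6970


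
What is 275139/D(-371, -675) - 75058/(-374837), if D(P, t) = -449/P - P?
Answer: 12757479884491/17253747110 ≈ 739.40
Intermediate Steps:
D(P, t) = -P - 449/P
275139/D(-371, -675) - 75058/(-374837) = 275139/(-1*(-371) - 449/(-371)) - 75058/(-374837) = 275139/(371 - 449*(-1/371)) - 75058*(-1/374837) = 275139/(371 + 449/371) + 75058/374837 = 275139/(138090/371) + 75058/374837 = 275139*(371/138090) + 75058/374837 = 34025523/46030 + 75058/374837 = 12757479884491/17253747110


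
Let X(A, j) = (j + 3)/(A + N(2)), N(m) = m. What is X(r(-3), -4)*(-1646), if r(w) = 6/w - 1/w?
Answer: 4938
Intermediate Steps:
r(w) = 5/w
X(A, j) = (3 + j)/(2 + A) (X(A, j) = (j + 3)/(A + 2) = (3 + j)/(2 + A))
X(r(-3), -4)*(-1646) = ((3 - 4)/(2 + 5/(-3)))*(-1646) = (-1/(2 + 5*(-⅓)))*(-1646) = (-1/(2 - 5/3))*(-1646) = (-1/(⅓))*(-1646) = (3*(-1))*(-1646) = -3*(-1646) = 4938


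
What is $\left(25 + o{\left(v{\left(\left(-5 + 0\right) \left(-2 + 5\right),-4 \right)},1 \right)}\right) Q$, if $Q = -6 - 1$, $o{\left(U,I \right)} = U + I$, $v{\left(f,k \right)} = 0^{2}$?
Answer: $-182$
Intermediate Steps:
$v{\left(f,k \right)} = 0$
$o{\left(U,I \right)} = I + U$
$Q = -7$
$\left(25 + o{\left(v{\left(\left(-5 + 0\right) \left(-2 + 5\right),-4 \right)},1 \right)}\right) Q = \left(25 + \left(1 + 0\right)\right) \left(-7\right) = \left(25 + 1\right) \left(-7\right) = 26 \left(-7\right) = -182$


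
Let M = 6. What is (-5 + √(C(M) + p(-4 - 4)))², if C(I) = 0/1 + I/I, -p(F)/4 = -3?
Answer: (5 - √13)² ≈ 1.9445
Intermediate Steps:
p(F) = 12 (p(F) = -4*(-3) = 12)
C(I) = 1 (C(I) = 0*1 + 1 = 0 + 1 = 1)
(-5 + √(C(M) + p(-4 - 4)))² = (-5 + √(1 + 12))² = (-5 + √13)²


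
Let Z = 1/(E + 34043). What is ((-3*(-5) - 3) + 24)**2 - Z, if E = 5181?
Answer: 50834303/39224 ≈ 1296.0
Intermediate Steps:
Z = 1/39224 (Z = 1/(5181 + 34043) = 1/39224 ≈ 2.5495e-5)
((-3*(-5) - 3) + 24)**2 - Z = ((-3*(-5) - 3) + 24)**2 - 1*1/39224 = ((15 - 3) + 24)**2 - 1/39224 = (12 + 24)**2 - 1/39224 = 36**2 - 1/39224 = 1296 - 1/39224 = 50834303/39224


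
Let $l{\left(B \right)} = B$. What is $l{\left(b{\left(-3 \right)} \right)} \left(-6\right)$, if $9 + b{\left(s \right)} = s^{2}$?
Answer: $0$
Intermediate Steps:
$b{\left(s \right)} = -9 + s^{2}$
$l{\left(b{\left(-3 \right)} \right)} \left(-6\right) = \left(-9 + \left(-3\right)^{2}\right) \left(-6\right) = \left(-9 + 9\right) \left(-6\right) = 0 \left(-6\right) = 0$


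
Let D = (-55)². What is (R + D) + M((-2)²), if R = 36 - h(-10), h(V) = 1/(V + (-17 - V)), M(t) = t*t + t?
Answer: 52378/17 ≈ 3081.1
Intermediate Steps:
M(t) = t + t² (M(t) = t² + t = t + t²)
D = 3025
h(V) = -1/17 (h(V) = 1/(-17) = -1/17)
R = 613/17 (R = 36 - 1*(-1/17) = 36 + 1/17 = 613/17 ≈ 36.059)
(R + D) + M((-2)²) = (613/17 + 3025) + (-2)²*(1 + (-2)²) = 52038/17 + 4*(1 + 4) = 52038/17 + 4*5 = 52038/17 + 20 = 52378/17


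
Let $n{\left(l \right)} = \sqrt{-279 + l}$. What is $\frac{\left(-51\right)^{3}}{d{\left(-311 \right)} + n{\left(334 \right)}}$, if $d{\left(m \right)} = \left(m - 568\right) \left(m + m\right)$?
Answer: $- \frac{72525342438}{298922440589} + \frac{132651 \sqrt{55}}{298922440589} \approx -0.24262$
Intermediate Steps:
$d{\left(m \right)} = 2 m \left(-568 + m\right)$ ($d{\left(m \right)} = \left(-568 + m\right) 2 m = 2 m \left(-568 + m\right)$)
$\frac{\left(-51\right)^{3}}{d{\left(-311 \right)} + n{\left(334 \right)}} = \frac{\left(-51\right)^{3}}{2 \left(-311\right) \left(-568 - 311\right) + \sqrt{-279 + 334}} = - \frac{132651}{2 \left(-311\right) \left(-879\right) + \sqrt{55}} = - \frac{132651}{546738 + \sqrt{55}}$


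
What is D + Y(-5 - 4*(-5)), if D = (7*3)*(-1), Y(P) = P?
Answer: -6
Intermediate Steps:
D = -21 (D = 21*(-1) = -21)
D + Y(-5 - 4*(-5)) = -21 + (-5 - 4*(-5)) = -21 + (-5 + 20) = -21 + 15 = -6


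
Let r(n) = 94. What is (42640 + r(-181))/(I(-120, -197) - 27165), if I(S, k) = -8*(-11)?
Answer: -42734/27077 ≈ -1.5782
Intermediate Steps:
I(S, k) = 88
(42640 + r(-181))/(I(-120, -197) - 27165) = (42640 + 94)/(88 - 27165) = 42734/(-27077) = 42734*(-1/27077) = -42734/27077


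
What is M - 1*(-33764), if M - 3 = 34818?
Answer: 68585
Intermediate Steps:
M = 34821 (M = 3 + 34818 = 34821)
M - 1*(-33764) = 34821 - 1*(-33764) = 34821 + 33764 = 68585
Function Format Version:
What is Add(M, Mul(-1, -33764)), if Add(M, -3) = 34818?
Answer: 68585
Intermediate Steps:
M = 34821 (M = Add(3, 34818) = 34821)
Add(M, Mul(-1, -33764)) = Add(34821, Mul(-1, -33764)) = Add(34821, 33764) = 68585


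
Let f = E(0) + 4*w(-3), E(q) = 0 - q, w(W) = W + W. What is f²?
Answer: 576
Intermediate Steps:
w(W) = 2*W
E(q) = -q
f = -24 (f = -1*0 + 4*(2*(-3)) = 0 + 4*(-6) = 0 - 24 = -24)
f² = (-24)² = 576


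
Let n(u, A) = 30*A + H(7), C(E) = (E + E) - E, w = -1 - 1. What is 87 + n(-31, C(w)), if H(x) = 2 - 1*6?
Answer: 23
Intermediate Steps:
H(x) = -4 (H(x) = 2 - 6 = -4)
w = -2
C(E) = E (C(E) = 2*E - E = E)
n(u, A) = -4 + 30*A (n(u, A) = 30*A - 4 = -4 + 30*A)
87 + n(-31, C(w)) = 87 + (-4 + 30*(-2)) = 87 + (-4 - 60) = 87 - 64 = 23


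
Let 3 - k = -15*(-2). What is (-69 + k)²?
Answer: 9216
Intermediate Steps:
k = -27 (k = 3 - (-15)*(-2) = 3 - 1*30 = 3 - 30 = -27)
(-69 + k)² = (-69 - 27)² = (-96)² = 9216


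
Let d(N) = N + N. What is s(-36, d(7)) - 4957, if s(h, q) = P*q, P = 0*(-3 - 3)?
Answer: -4957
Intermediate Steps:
P = 0 (P = 0*(-6) = 0)
d(N) = 2*N
s(h, q) = 0 (s(h, q) = 0*q = 0)
s(-36, d(7)) - 4957 = 0 - 4957 = -4957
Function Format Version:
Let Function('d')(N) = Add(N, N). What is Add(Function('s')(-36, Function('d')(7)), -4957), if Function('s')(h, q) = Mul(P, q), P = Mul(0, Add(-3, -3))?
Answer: -4957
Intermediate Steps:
P = 0 (P = Mul(0, -6) = 0)
Function('d')(N) = Mul(2, N)
Function('s')(h, q) = 0 (Function('s')(h, q) = Mul(0, q) = 0)
Add(Function('s')(-36, Function('d')(7)), -4957) = Add(0, -4957) = -4957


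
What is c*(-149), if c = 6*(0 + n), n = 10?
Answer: -8940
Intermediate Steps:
c = 60 (c = 6*(0 + 10) = 6*10 = 60)
c*(-149) = 60*(-149) = -8940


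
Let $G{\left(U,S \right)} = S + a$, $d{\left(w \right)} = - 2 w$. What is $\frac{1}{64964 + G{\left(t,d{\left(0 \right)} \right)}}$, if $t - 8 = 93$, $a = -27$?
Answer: $\frac{1}{64937} \approx 1.54 \cdot 10^{-5}$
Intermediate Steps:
$t = 101$ ($t = 8 + 93 = 101$)
$G{\left(U,S \right)} = -27 + S$ ($G{\left(U,S \right)} = S - 27 = -27 + S$)
$\frac{1}{64964 + G{\left(t,d{\left(0 \right)} \right)}} = \frac{1}{64964 - 27} = \frac{1}{64937}$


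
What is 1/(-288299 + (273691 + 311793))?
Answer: 1/297185 ≈ 3.3649e-6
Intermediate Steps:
1/(-288299 + (273691 + 311793)) = 1/(-288299 + 585484) = 1/297185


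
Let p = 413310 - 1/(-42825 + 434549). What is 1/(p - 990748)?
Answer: -391724/226196323113 ≈ -1.7318e-6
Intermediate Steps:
p = 161903446439/391724 (p = 413310 - 1/391724 = 161903446439/391724 ≈ 4.1331e+5)
1/(p - 990748) = 1/(161903446439/391724 - 990748) = 1/(-226196323113/391724) = -391724/226196323113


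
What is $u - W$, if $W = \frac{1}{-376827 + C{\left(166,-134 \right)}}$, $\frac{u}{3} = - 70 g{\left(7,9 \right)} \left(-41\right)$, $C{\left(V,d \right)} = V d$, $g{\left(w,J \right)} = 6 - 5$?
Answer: $\frac{3436001311}{399071} \approx 8610.0$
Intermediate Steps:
$g{\left(w,J \right)} = 1$ ($g{\left(w,J \right)} = 6 - 5 = 1$)
$u = 8610$ ($u = 3 \left(-70\right) 1 \left(-41\right) = 3 \left(\left(-70\right) \left(-41\right)\right) = 3 \cdot 2870 = 8610$)
$W = - \frac{1}{399071}$ ($W = \frac{1}{-376827 + 166 \left(-134\right)} = \frac{1}{-376827 - 22244} = \frac{1}{-399071} = - \frac{1}{399071} \approx -2.5058 \cdot 10^{-6}$)
$u - W = 8610 - - \frac{1}{399071} = 8610 + \frac{1}{399071} = \frac{3436001311}{399071}$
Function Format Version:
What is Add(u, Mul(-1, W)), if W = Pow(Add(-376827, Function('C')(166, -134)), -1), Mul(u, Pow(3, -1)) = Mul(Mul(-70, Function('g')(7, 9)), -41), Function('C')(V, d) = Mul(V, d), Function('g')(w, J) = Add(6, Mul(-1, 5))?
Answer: Rational(3436001311, 399071) ≈ 8610.0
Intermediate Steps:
Function('g')(w, J) = 1 (Function('g')(w, J) = Add(6, -5) = 1)
u = 8610 (u = Mul(3, Mul(Mul(-70, 1), -41)) = Mul(3, Mul(-70, -41)) = Mul(3, 2870) = 8610)
W = Rational(-1, 399071) (W = Pow(Add(-376827, Mul(166, -134)), -1) = Pow(Add(-376827, -22244), -1) = Pow(-399071, -1) = Rational(-1, 399071) ≈ -2.5058e-6)
Add(u, Mul(-1, W)) = Add(8610, Mul(-1, Rational(-1, 399071))) = Add(8610, Rational(1, 399071)) = Rational(3436001311, 399071)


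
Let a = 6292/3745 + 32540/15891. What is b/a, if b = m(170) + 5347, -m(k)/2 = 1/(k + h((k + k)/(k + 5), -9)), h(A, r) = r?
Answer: 7318803057525/5102514856 ≈ 1434.4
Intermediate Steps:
m(k) = -2/(-9 + k) (m(k) = -2/(k - 9) = -2/(-9 + k))
b = 860865/161 (b = -2/(-9 + 170) + 5347 = -2/161 + 5347 = 860865/161 ≈ 5347.0)
a = 221848472/59511795 (a = 6292*(1/3745) + 32540*(1/15891) = 6292/3745 + 32540/15891 = 221848472/59511795 ≈ 3.7278)
b/a = 860865/(161*(221848472/59511795)) = (860865/161)*(59511795/221848472) = 7318803057525/5102514856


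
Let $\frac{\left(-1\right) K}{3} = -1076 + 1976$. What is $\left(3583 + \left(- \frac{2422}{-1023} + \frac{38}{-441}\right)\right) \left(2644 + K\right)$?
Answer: $- \frac{4313265592}{21483} \approx -2.0078 \cdot 10^{5}$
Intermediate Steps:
$K = -2700$ ($K = - 3 \left(-1076 + 1976\right) = \left(-3\right) 900 = -2700$)
$\left(3583 + \left(- \frac{2422}{-1023} + \frac{38}{-441}\right)\right) \left(2644 + K\right) = \left(3583 + \left(- \frac{2422}{-1023} + \frac{38}{-441}\right)\right) \left(2644 - 2700\right) = \left(3583 + \left(\left(-2422\right) \left(- \frac{1}{1023}\right) + 38 \left(- \frac{1}{441}\right)\right)\right) \left(-56\right) = \left(3583 + \left(\frac{2422}{1023} - \frac{38}{441}\right)\right) \left(-56\right) = \left(3583 + \frac{343076}{150381}\right) \left(-56\right) = \frac{539158199}{150381} \left(-56\right) = - \frac{4313265592}{21483}$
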